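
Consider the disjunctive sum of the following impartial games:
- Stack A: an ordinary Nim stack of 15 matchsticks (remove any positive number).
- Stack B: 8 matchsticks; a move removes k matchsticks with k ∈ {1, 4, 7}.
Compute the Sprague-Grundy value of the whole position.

15

Stack A is a plain Nim stack of size 15, so its Grundy value is 15.
For stack B, compute g(0), g(1), … with moves {1, 4, 7}:
g(0) = mex{} = 0
g(1) = mex{0} = 1
g(2) = mex{1} = 0
g(3) = mex{0} = 1
g(4) = mex{0,1} = 2
g(5) = mex{1,2} = 0
g(6) = mex{0} = 1
g(7) = mex{0,1} = 2
g(8) = mex{1,2} = 0
So g(8) = 0.
The value of a disjunctive sum is the nim-sum of the parts.
Combined value = 15 XOR 0 = 15.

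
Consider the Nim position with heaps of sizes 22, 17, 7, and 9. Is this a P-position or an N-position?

N-position

Nim-sum: 22 ^ 17 ^ 7 ^ 9 = 9.
The nim-sum is 9 ≠ 0, so this is an N-position: the player to move can win.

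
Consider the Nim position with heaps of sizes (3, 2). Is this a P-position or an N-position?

Compute the nim-sum pairwise:
3 ^ 2 = 1
The nim-sum is 1 ≠ 0, so this is an N-position: the player to move can win.

N-position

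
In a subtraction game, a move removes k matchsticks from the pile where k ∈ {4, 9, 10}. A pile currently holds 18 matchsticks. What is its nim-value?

1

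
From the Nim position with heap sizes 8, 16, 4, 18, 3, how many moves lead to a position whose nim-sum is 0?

1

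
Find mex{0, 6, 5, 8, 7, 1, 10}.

The values 0, 1 are all present; 2 is the first non-negative integer missing from the set.

2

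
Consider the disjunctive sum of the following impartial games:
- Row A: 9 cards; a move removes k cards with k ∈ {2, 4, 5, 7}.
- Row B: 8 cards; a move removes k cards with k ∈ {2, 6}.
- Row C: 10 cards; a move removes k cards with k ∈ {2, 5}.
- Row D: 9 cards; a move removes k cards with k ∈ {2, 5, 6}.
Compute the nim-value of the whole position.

Build the Grundy sequence for row A with g(k) = mex{g(k−s) : s ∈ {2, 4, 5, 7}, s ≤ k}:
g(0) = mex{} = 0
g(1) = mex{} = 0
g(2) = mex{0} = 1
g(3) = mex{0} = 1
g(4) = mex{0,1} = 2
g(5) = mex{0,1} = 2
g(6) = mex{0,1,2} = 3
g(7) = mex{0,1,2} = 3
g(8) = mex{0,1,2,3} = 4
g(9) = mex{1,2,3} = 0
So g(9) = 0.
Build the Grundy sequence for row B with g(k) = mex{g(k−s) : s ∈ {2, 6}, s ≤ k}:
k:     0  1  2  3  4  5  6  7  8
g(k):  0  0  1  1  0  0  1  1  0
So g(8) = 0.
For row C, compute g(0), g(1), … with moves {2, 5}:
k:     0  1  2  3  4  5  6  7  8  9 10
g(k):  0  0  1  1  0  2  1  0  0  1  1
So g(10) = 1.
Build the Grundy sequence for row D with g(k) = mex{g(k−s) : s ∈ {2, 5, 6}, s ≤ k}:
k:     0  1  2  3  4  5  6  7  8  9
g(k):  0  0  1  1  0  2  1  3  0  2
So g(9) = 2.
The value of a disjunctive sum is the nim-sum of the parts.
Combined value = 0 XOR 0 XOR 1 XOR 2 = 3.

3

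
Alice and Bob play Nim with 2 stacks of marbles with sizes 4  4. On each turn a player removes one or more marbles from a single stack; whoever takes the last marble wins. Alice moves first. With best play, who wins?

Compute the nim-sum pairwise:
4 ^ 4 = 0
The nim-sum is 0, so this is a P-position: the player to move is in a losing position under optimal play; Alice is about to move from it and so loses — Bob wins.

Bob wins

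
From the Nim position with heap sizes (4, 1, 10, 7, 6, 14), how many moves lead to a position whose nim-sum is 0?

0

Compute the nim-sum pairwise:
4 ^ 1 = 5
5 ^ 10 = 15
15 ^ 7 = 8
8 ^ 6 = 14
14 ^ 14 = 0
The nim-sum is already 0, so every move leaves a nonzero nim-sum — there are no winning moves.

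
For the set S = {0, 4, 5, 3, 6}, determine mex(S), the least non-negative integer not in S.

1

0 is in the set but 1 is not, so the mex is 1.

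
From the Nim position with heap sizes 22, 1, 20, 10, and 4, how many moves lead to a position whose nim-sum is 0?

1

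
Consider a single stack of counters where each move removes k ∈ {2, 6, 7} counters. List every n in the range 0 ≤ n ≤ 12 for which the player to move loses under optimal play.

0, 1, 4, 5, 9

Grundy values for subtraction set {2, 6, 7}:
k:     0  1  2  3  4  5  6  7  8  9 10 11 12
g(k):  0  0  1  1  0  0  1  1  2  0  3  1  2
The P-positions (g = 0) in 0..12 are 0, 1, 4, 5, 9.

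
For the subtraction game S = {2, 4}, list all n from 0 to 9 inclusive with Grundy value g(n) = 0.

0, 1, 6, 7

Build the Grundy sequence with g(k) = mex{g(k−s) : s ∈ {2, 4}, s ≤ k}:
k:     0  1  2  3  4  5  6  7  8  9
g(k):  0  0  1  1  2  2  0  0  1  1
The P-positions (g = 0) in 0..9 are 0, 1, 6, 7.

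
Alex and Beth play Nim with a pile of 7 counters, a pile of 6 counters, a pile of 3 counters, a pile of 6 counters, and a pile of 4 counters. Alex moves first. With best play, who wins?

Beth wins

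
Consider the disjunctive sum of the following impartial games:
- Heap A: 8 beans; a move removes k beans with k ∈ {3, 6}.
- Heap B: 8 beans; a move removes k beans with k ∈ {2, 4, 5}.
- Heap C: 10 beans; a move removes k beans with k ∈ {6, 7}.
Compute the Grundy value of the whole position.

Build the Grundy sequence for heap A with g(k) = mex{g(k−s) : s ∈ {3, 6}, s ≤ k}:
g(0) = mex{} = 0
g(1) = mex{} = 0
g(2) = mex{} = 0
g(3) = mex{0} = 1
g(4) = mex{0} = 1
g(5) = mex{0} = 1
g(6) = mex{0,1} = 2
g(7) = mex{0,1} = 2
g(8) = mex{0,1} = 2
So g(8) = 2.
Grundy values for heap B (subtraction set {2, 4, 5}):
g(0) = mex{} = 0
g(1) = mex{} = 0
g(2) = mex{0} = 1
g(3) = mex{0} = 1
g(4) = mex{0,1} = 2
g(5) = mex{0,1} = 2
g(6) = mex{0,1,2} = 3
g(7) = mex{1,2} = 0
g(8) = mex{1,2,3} = 0
So g(8) = 0.
For heap C, compute g(0), g(1), … with moves {6, 7}:
k:     0  1  2  3  4  5  6  7  8  9 10
g(k):  0  0  0  0  0  0  1  1  1  1  1
So g(10) = 1.
The value of a disjunctive sum is the nim-sum of the parts.
Combined value = 2 XOR 0 XOR 1 = 3.

3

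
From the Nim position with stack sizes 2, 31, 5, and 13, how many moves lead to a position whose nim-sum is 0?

Compute the nim-sum pairwise:
2 XOR 31 = 29
29 XOR 5 = 24
24 XOR 13 = 21
The overall nim-sum is X = 21. A stack of size p has a winning move iff p XOR X < p (reduce it to p XOR X).
  2: 2 XOR 21 = 23 ≥ 2 — no move.
  31: 31 XOR 21 = 10 < 31 — winning move (to 10).
  5: 5 XOR 21 = 16 ≥ 5 — no move.
  13: 13 XOR 21 = 24 ≥ 13 — no move.
That gives 1 winning move.

1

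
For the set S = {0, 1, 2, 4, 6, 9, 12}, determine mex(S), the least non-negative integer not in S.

The values 0, 1, 2 are all present; 3 is the first non-negative integer missing from the set.

3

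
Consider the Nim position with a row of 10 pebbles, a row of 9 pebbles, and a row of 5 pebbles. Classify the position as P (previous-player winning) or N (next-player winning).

N-position

Write each in binary and XOR column by column:
  1010  (10)
  1001  (9)
  0101  (5)
  ----
  0110  (6)
The nim-sum is 6 ≠ 0, so this is an N-position: the player to move can win.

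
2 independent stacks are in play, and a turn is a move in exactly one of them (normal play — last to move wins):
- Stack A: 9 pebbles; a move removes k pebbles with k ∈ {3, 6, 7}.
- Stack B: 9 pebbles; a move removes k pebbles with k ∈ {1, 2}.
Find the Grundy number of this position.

3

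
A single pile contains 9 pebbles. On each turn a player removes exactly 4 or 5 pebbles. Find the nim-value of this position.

Grundy values for subtraction set {4, 5}:
k:     0  1  2  3  4  5  6  7  8  9
g(k):  0  0  0  0  1  1  1  1  2  0
So g(9) = 0.

0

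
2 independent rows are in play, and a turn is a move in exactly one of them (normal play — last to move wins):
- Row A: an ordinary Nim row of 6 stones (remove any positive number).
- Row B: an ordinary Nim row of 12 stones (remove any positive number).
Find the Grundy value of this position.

10

Row A is a plain Nim row of size 6, so its Grundy value is 6.
Row B is a plain Nim row of size 12, so its Grundy value is 12.
By the Sprague-Grundy theorem, the Grundy value of a sum of independent games is the XOR of the component values.
Combined value = 6 XOR 12 = 10.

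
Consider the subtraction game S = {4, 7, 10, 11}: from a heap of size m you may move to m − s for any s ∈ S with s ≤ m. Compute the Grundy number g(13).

3

Grundy values for subtraction set {4, 7, 10, 11}:
k:     0  1  2  3  4  5  6  7  8  9 10 11 12 13
g(k):  0  0  0  0  1  1  1  1  2  2  2  2  3  3
So g(13) = 3.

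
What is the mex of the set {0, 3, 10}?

1

0 is in the set but 1 is not, so the mex is 1.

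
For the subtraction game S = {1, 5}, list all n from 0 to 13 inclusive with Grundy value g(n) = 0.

Build the Grundy sequence with g(k) = mex{g(k−s) : s ∈ {1, 5}, s ≤ k}:
g(0) = mex{} = 0
g(1) = mex{0} = 1
g(2) = mex{1} = 0
g(3) = mex{0} = 1
g(4) = mex{1} = 0
g(5) = mex{0} = 1
g(6) = mex{1} = 0
g(7) = mex{0} = 1
g(8) = mex{1} = 0
g(9) = mex{0} = 1
g(10) = mex{1} = 0
g(11) = mex{0} = 1
g(12) = mex{1} = 0
g(13) = mex{0} = 1
The P-positions (g = 0) in 0..13 are 0, 2, 4, 6, 8, 10, 12.

0, 2, 4, 6, 8, 10, 12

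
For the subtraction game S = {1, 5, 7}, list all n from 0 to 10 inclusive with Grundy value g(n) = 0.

0, 2, 4, 6, 8, 10

Grundy values for subtraction set {1, 5, 7}:
g(0) = mex{} = 0
g(1) = mex{0} = 1
g(2) = mex{1} = 0
g(3) = mex{0} = 1
g(4) = mex{1} = 0
g(5) = mex{0} = 1
g(6) = mex{1} = 0
g(7) = mex{0} = 1
g(8) = mex{1} = 0
g(9) = mex{0} = 1
g(10) = mex{1} = 0
The P-positions (g = 0) in 0..10 are 0, 2, 4, 6, 8, 10.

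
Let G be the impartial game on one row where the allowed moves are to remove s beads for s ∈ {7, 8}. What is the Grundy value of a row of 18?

0

Compute g(0), g(1), … for moves {7, 8}:
k:     0  1  2  3  4  5  6  7  8  9 10 11 12 13 14 15 16 17 18
g(k):  0  0  0  0  0  0  0  1  1  1  1  1  1  1  2  0  0  0  0
So g(18) = 0.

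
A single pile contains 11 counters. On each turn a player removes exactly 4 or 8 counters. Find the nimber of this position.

2

Build the Grundy sequence with g(k) = mex{g(k−s) : s ∈ {4, 8}, s ≤ k}:
k:     0  1  2  3  4  5  6  7  8  9 10 11
g(k):  0  0  0  0  1  1  1  1  2  2  2  2
So g(11) = 2.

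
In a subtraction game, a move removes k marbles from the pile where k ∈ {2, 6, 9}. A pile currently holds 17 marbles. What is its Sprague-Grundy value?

Build the Grundy sequence with g(k) = mex{g(k−s) : s ∈ {2, 6, 9}, s ≤ k}:
k:     0  1  2  3  4  5  6  7  8  9 10 11 12 13 14 15 16 17
g(k):  0  0  1  1  0  0  1  1  0  2  1  3  0  2  1  0  0  1
So g(17) = 1.

1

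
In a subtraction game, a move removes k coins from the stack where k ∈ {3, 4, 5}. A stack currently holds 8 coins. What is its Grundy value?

0

Grundy values for subtraction set {3, 4, 5}:
g(0) = mex{} = 0
g(1) = mex{} = 0
g(2) = mex{} = 0
g(3) = mex{0} = 1
g(4) = mex{0} = 1
g(5) = mex{0} = 1
g(6) = mex{0,1} = 2
g(7) = mex{0,1} = 2
g(8) = mex{1} = 0
So g(8) = 0.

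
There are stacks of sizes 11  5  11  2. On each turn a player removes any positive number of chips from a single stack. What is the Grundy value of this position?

7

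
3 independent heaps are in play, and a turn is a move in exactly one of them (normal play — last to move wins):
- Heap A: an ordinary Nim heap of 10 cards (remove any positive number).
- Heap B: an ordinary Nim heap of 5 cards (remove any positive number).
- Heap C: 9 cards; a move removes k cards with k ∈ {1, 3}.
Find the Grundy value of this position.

Heap A is a plain Nim heap of size 10, so its Grundy value is 10.
Heap B is a plain Nim heap of size 5, so its Grundy value is 5.
Build the Grundy sequence for heap C with g(k) = mex{g(k−s) : s ∈ {1, 3}, s ≤ k}:
g(0) = mex{} = 0
g(1) = mex{0} = 1
g(2) = mex{1} = 0
g(3) = mex{0} = 1
g(4) = mex{1} = 0
g(5) = mex{0} = 1
g(6) = mex{1} = 0
g(7) = mex{0} = 1
g(8) = mex{1} = 0
g(9) = mex{0} = 1
So g(9) = 1.
By the Sprague-Grundy theorem, the Grundy value of a sum of independent games is the XOR of the component values.
Combined value = 10 ⊕ 5 ⊕ 1 = 14.

14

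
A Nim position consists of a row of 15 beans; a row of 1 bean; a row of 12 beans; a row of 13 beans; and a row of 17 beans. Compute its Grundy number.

Nim-sum: 15 XOR 1 XOR 12 XOR 13 XOR 17 = 30.

30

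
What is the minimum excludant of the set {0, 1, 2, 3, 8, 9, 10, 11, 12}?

4

The values 0, 1, 2, 3 are all present; 4 is the first non-negative integer missing from the set.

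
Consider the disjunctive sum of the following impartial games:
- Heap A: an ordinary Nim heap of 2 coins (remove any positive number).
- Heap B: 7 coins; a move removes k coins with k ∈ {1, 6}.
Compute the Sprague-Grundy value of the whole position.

2

Heap A is a plain Nim heap of size 2, so its Grundy value is 2.
Grundy values for heap B (subtraction set {1, 6}):
g(0) = mex{} = 0
g(1) = mex{0} = 1
g(2) = mex{1} = 0
g(3) = mex{0} = 1
g(4) = mex{1} = 0
g(5) = mex{0} = 1
g(6) = mex{0,1} = 2
g(7) = mex{1,2} = 0
So g(7) = 0.
By the Sprague-Grundy theorem, the Grundy value of a sum of independent games is the XOR of the component values.
Combined value = 2 XOR 0 = 2.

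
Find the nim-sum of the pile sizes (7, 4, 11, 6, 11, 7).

2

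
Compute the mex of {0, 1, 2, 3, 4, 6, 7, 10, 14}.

5

The values 0, 1, 2, 3, 4 are all present; 5 is the first non-negative integer missing from the set.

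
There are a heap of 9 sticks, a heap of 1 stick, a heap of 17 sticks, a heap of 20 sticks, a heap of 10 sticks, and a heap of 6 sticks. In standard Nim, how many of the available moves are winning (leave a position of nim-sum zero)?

Bitwise XOR of the heap sizes:
  01001  (9)
  00001  (1)
  10001  (17)
  10100  (20)
  01010  (10)
  00110  (6)
  -----
  00001  (1)
The overall nim-sum is X = 1. A heap of size p has a winning move iff p XOR X < p (reduce it to p XOR X).
  9: 9 XOR 1 = 8 < 9 — winning move (to 8).
  1: 1 XOR 1 = 0 < 1 — winning move (to 0).
  17: 17 XOR 1 = 16 < 17 — winning move (to 16).
  20: 20 XOR 1 = 21 ≥ 20 — no move.
  10: 10 XOR 1 = 11 ≥ 10 — no move.
  6: 6 XOR 1 = 7 ≥ 6 — no move.
That gives 3 winning moves.

3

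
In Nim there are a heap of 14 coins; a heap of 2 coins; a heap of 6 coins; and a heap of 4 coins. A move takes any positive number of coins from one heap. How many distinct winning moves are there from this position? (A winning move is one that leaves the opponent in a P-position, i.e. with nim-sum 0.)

1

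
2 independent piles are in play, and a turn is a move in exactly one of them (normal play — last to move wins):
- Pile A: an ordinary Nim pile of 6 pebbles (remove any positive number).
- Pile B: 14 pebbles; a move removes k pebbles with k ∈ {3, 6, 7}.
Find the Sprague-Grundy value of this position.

7

Pile A is a plain Nim pile of size 6, so its Grundy value is 6.
For pile B, compute g(0), g(1), … with moves {3, 6, 7}:
k:     0  1  2  3  4  5  6  7  8  9 10 11 12 13 14
g(k):  0  0  0  1  1  1  2  2  2  3  0  0  0  1  1
So g(14) = 1.
The value of a disjunctive sum is the nim-sum of the parts.
Combined value = 6 XOR 1 = 7.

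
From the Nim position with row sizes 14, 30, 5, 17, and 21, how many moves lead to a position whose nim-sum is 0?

Nim-sum: 14 ^ 30 ^ 5 ^ 17 ^ 21 = 17.
The overall nim-sum is X = 17. A row of size p has a winning move iff p XOR X < p (reduce it to p XOR X).
  14: 14 XOR 17 = 31 ≥ 14 — no move.
  30: 30 XOR 17 = 15 < 30 — winning move (to 15).
  5: 5 XOR 17 = 20 ≥ 5 — no move.
  17: 17 XOR 17 = 0 < 17 — winning move (to 0).
  21: 21 XOR 17 = 4 < 21 — winning move (to 4).
That gives 3 winning moves.

3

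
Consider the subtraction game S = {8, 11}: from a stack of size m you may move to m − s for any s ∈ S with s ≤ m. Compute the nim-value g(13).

Grundy values for subtraction set {8, 11}:
k:     0  1  2  3  4  5  6  7  8  9 10 11 12 13
g(k):  0  0  0  0  0  0  0  0  1  1  1  1  1  1
So g(13) = 1.

1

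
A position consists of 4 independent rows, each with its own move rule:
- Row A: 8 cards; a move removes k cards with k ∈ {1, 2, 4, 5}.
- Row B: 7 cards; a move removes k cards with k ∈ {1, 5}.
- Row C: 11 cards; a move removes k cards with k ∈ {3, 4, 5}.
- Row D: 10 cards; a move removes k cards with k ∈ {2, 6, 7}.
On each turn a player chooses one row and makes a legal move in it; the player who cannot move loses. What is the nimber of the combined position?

1

Grundy values for row A (subtraction set {1, 2, 4, 5}):
k:     0  1  2  3  4  5  6  7  8
g(k):  0  1  2  0  1  2  0  1  2
So g(8) = 2.
For row B, compute g(0), g(1), … with moves {1, 5}:
g(0) = mex{} = 0
g(1) = mex{0} = 1
g(2) = mex{1} = 0
g(3) = mex{0} = 1
g(4) = mex{1} = 0
g(5) = mex{0} = 1
g(6) = mex{1} = 0
g(7) = mex{0} = 1
So g(7) = 1.
Build the Grundy sequence for row C with g(k) = mex{g(k−s) : s ∈ {3, 4, 5}, s ≤ k}:
k:     0  1  2  3  4  5  6  7  8  9 10 11
g(k):  0  0  0  1  1  1  2  2  0  0  0  1
So g(11) = 1.
Build the Grundy sequence for row D with g(k) = mex{g(k−s) : s ∈ {2, 6, 7}, s ≤ k}:
k:     0  1  2  3  4  5  6  7  8  9 10
g(k):  0  0  1  1  0  0  1  1  2  0  3
So g(10) = 3.
By the Sprague-Grundy theorem, the Grundy value of a sum of independent games is the XOR of the component values.
Combined value = 2 ⊕ 1 ⊕ 1 ⊕ 3 = 1.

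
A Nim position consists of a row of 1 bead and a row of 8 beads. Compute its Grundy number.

Nim-sum: 1 XOR 8 = 9.

9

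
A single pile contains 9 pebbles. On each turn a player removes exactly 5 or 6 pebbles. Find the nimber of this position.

Build the Grundy sequence with g(k) = mex{g(k−s) : s ∈ {5, 6}, s ≤ k}:
k:     0  1  2  3  4  5  6  7  8  9
g(k):  0  0  0  0  0  1  1  1  1  1
So g(9) = 1.

1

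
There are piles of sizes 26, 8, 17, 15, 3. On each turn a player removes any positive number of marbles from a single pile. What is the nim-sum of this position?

In binary:
  11010  (26)
  01000  (8)
  10001  (17)
  01111  (15)
  00011  (3)
  -----
  01111  (15)

15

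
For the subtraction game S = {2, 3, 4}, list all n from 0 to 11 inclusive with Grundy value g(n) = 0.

Compute g(0), g(1), … for moves {2, 3, 4}:
k:     0  1  2  3  4  5  6  7  8  9 10 11
g(k):  0  0  1  1  2  2  0  0  1  1  2  2
The P-positions (g = 0) in 0..11 are 0, 1, 6, 7.

0, 1, 6, 7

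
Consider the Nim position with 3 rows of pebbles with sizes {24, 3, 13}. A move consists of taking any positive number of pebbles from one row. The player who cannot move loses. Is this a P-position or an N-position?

N-position

Bitwise XOR of the heap sizes:
  11000  (24)
  00011  (3)
  01101  (13)
  -----
  10110  (22)
The nim-sum is 22 ≠ 0, so this is an N-position: the player to move can win.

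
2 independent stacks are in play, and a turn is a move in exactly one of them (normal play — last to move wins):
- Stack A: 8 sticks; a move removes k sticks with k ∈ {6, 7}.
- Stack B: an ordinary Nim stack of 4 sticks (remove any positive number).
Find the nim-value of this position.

Grundy values for stack A (subtraction set {6, 7}):
k:     0  1  2  3  4  5  6  7  8
g(k):  0  0  0  0  0  0  1  1  1
So g(8) = 1.
Stack B is a plain Nim stack of size 4, so its Grundy value is 4.
By the Sprague-Grundy theorem, the Grundy value of a sum of independent games is the XOR of the component values.
Combined value = 1 XOR 4 = 5.

5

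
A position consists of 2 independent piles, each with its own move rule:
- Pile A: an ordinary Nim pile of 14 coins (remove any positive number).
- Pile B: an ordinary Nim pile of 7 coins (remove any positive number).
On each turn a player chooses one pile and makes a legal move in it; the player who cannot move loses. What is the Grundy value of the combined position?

Pile A is a plain Nim pile of size 14, so its Grundy value is 14.
Pile B is a plain Nim pile of size 7, so its Grundy value is 7.
By the Sprague-Grundy theorem, the Grundy value of a sum of independent games is the XOR of the component values.
Combined value = 14 XOR 7 = 9.

9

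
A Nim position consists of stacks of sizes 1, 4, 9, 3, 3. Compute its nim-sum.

12

Nim-sum: 1 ⊕ 4 ⊕ 9 ⊕ 3 ⊕ 3 = 12.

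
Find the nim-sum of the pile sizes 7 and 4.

3

Compute the nim-sum pairwise:
7 ⊕ 4 = 3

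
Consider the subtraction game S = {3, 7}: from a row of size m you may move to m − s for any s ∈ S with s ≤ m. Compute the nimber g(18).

2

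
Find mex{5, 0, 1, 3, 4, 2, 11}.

6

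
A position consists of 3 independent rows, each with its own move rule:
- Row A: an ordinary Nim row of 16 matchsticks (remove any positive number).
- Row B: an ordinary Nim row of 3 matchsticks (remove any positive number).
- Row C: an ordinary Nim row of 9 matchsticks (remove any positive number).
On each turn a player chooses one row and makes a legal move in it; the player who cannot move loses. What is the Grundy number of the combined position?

26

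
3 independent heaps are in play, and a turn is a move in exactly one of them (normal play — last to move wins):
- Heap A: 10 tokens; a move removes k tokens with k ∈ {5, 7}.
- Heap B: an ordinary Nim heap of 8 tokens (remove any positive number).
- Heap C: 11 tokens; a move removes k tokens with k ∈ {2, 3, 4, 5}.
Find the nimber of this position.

8

Build the Grundy sequence for heap A with g(k) = mex{g(k−s) : s ∈ {5, 7}, s ≤ k}:
k:     0  1  2  3  4  5  6  7  8  9 10
g(k):  0  0  0  0  0  1  1  1  1  1  2
So g(10) = 2.
Heap B is a plain Nim heap of size 8, so its Grundy value is 8.
Build the Grundy sequence for heap C with g(k) = mex{g(k−s) : s ∈ {2, 3, 4, 5}, s ≤ k}:
g(0) = mex{} = 0
g(1) = mex{} = 0
g(2) = mex{0} = 1
g(3) = mex{0} = 1
g(4) = mex{0,1} = 2
g(5) = mex{0,1} = 2
g(6) = mex{0,1,2} = 3
g(7) = mex{1,2} = 0
g(8) = mex{1,2,3} = 0
g(9) = mex{0,2,3} = 1
g(10) = mex{0,2,3} = 1
g(11) = mex{0,1,3} = 2
So g(11) = 2.
The value of a disjunctive sum is the nim-sum of the parts.
Combined value = 2 XOR 8 XOR 2 = 8.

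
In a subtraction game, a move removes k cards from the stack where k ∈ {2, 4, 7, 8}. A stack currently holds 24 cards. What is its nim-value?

Build the Grundy sequence with g(k) = mex{g(k−s) : s ∈ {2, 4, 7, 8}, s ≤ k}:
k:     0  1  2  3  4  5  6  7  8  9 10 11 12 13 14 15 16 17 18 19 20 21 22 23 24
g(k):  0  0  1  1  2  2  0  3  1  4  2  0  0  1  1  2  2  0  3  1  4  2  0  0  1
So g(24) = 1.

1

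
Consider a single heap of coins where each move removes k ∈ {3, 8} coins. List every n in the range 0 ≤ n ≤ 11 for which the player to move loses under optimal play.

0, 1, 2, 6, 7, 11

Grundy values for subtraction set {3, 8}:
g(0) = mex{} = 0
g(1) = mex{} = 0
g(2) = mex{} = 0
g(3) = mex{0} = 1
g(4) = mex{0} = 1
g(5) = mex{0} = 1
g(6) = mex{1} = 0
g(7) = mex{1} = 0
g(8) = mex{0,1} = 2
g(9) = mex{0} = 1
g(10) = mex{0} = 1
g(11) = mex{1,2} = 0
The P-positions (g = 0) in 0..11 are 0, 1, 2, 6, 7, 11.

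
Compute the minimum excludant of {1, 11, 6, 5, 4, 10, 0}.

The values 0, 1 are all present; 2 is the first non-negative integer missing from the set.

2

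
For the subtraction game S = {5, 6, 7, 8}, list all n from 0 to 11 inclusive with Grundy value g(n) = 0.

0, 1, 2, 3, 4

Grundy values for subtraction set {5, 6, 7, 8}:
g(0) = mex{} = 0
g(1) = mex{} = 0
g(2) = mex{} = 0
g(3) = mex{} = 0
g(4) = mex{} = 0
g(5) = mex{0} = 1
g(6) = mex{0} = 1
g(7) = mex{0} = 1
g(8) = mex{0} = 1
g(9) = mex{0} = 1
g(10) = mex{0,1} = 2
g(11) = mex{0,1} = 2
The P-positions (g = 0) in 0..11 are 0, 1, 2, 3, 4.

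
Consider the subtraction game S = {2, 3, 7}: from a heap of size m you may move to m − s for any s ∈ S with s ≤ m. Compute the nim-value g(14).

2

Grundy values for subtraction set {2, 3, 7}:
g(0) = mex{} = 0
g(1) = mex{} = 0
g(2) = mex{0} = 1
g(3) = mex{0} = 1
g(4) = mex{0,1} = 2
g(5) = mex{1} = 0
g(6) = mex{1,2} = 0
g(7) = mex{0,2} = 1
g(8) = mex{0} = 1
g(9) = mex{0,1} = 2
g(10) = mex{1} = 0
g(11) = mex{1,2} = 0
g(12) = mex{0,2} = 1
g(13) = mex{0} = 1
g(14) = mex{0,1} = 2
So g(14) = 2.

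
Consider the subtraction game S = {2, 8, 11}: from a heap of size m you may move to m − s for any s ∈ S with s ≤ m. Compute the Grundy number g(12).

Compute g(0), g(1), … for moves {2, 8, 11}:
g(0) = mex{} = 0
g(1) = mex{} = 0
g(2) = mex{0} = 1
g(3) = mex{0} = 1
g(4) = mex{1} = 0
g(5) = mex{1} = 0
g(6) = mex{0} = 1
g(7) = mex{0} = 1
g(8) = mex{0,1} = 2
g(9) = mex{0,1} = 2
g(10) = mex{1,2} = 0
g(11) = mex{0,1,2} = 3
g(12) = mex{0} = 1
So g(12) = 1.

1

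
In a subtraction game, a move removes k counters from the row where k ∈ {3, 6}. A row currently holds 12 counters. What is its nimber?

Grundy values for subtraction set {3, 6}:
g(0) = mex{} = 0
g(1) = mex{} = 0
g(2) = mex{} = 0
g(3) = mex{0} = 1
g(4) = mex{0} = 1
g(5) = mex{0} = 1
g(6) = mex{0,1} = 2
g(7) = mex{0,1} = 2
g(8) = mex{0,1} = 2
g(9) = mex{1,2} = 0
g(10) = mex{1,2} = 0
g(11) = mex{1,2} = 0
g(12) = mex{0,2} = 1
So g(12) = 1.

1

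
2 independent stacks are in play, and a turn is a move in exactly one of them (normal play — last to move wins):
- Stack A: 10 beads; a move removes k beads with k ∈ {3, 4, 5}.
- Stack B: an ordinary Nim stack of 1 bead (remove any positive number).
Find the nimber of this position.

1

For stack A, compute g(0), g(1), … with moves {3, 4, 5}:
g(0) = mex{} = 0
g(1) = mex{} = 0
g(2) = mex{} = 0
g(3) = mex{0} = 1
g(4) = mex{0} = 1
g(5) = mex{0} = 1
g(6) = mex{0,1} = 2
g(7) = mex{0,1} = 2
g(8) = mex{1} = 0
g(9) = mex{1,2} = 0
g(10) = mex{1,2} = 0
So g(10) = 0.
Stack B is a plain Nim stack of size 1, so its Grundy value is 1.
The value of a disjunctive sum is the nim-sum of the parts.
Combined value = 0 XOR 1 = 1.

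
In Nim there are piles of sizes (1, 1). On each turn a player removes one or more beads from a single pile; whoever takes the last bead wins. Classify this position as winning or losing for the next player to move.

Bitwise XOR of the heap sizes:
  1  (1)
  1  (1)
  -
  0  (0)
The nim-sum is 0, so this is a P-position: the player to move is in a losing position under optimal play.

Losing position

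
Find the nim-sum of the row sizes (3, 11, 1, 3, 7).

13

In binary:
  0011  (3)
  1011  (11)
  0001  (1)
  0011  (3)
  0111  (7)
  ----
  1101  (13)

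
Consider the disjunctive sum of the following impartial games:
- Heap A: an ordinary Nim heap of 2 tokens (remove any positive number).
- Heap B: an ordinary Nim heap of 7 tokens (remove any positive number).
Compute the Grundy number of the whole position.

5

Heap A is a plain Nim heap of size 2, so its Grundy value is 2.
Heap B is a plain Nim heap of size 7, so its Grundy value is 7.
By the Sprague-Grundy theorem, the Grundy value of a sum of independent games is the XOR of the component values.
Combined value = 2 ⊕ 7 = 5.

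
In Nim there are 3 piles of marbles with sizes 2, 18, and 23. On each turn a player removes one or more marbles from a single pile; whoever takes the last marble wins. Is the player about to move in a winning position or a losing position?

Winning position

Write each in binary and XOR column by column:
  00010  (2)
  10010  (18)
  10111  (23)
  -----
  00111  (7)
The nim-sum is 7 ≠ 0, so this is an N-position: the player to move can win.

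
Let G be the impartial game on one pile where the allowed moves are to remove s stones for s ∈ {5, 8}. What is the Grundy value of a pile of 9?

1

Compute g(0), g(1), … for moves {5, 8}:
g(0) = mex{} = 0
g(1) = mex{} = 0
g(2) = mex{} = 0
g(3) = mex{} = 0
g(4) = mex{} = 0
g(5) = mex{0} = 1
g(6) = mex{0} = 1
g(7) = mex{0} = 1
g(8) = mex{0} = 1
g(9) = mex{0} = 1
So g(9) = 1.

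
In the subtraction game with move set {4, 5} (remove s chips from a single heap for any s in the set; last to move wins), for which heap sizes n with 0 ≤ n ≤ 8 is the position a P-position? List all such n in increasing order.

0, 1, 2, 3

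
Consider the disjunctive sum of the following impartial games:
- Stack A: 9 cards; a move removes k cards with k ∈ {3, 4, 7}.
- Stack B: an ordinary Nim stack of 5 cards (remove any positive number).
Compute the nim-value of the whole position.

6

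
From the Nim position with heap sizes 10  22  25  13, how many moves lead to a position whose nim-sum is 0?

3

Nim-sum: 10 ⊕ 22 ⊕ 25 ⊕ 13 = 8.
The overall nim-sum is X = 8. A heap of size p has a winning move iff p XOR X < p (reduce it to p XOR X).
  10: 10 XOR 8 = 2 < 10 — winning move (to 2).
  22: 22 XOR 8 = 30 ≥ 22 — no move.
  25: 25 XOR 8 = 17 < 25 — winning move (to 17).
  13: 13 XOR 8 = 5 < 13 — winning move (to 5).
That gives 3 winning moves.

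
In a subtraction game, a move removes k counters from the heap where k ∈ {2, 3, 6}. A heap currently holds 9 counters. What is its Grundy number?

0

Build the Grundy sequence with g(k) = mex{g(k−s) : s ∈ {2, 3, 6}, s ≤ k}:
k:     0  1  2  3  4  5  6  7  8  9
g(k):  0  0  1  1  2  0  3  1  2  0
So g(9) = 0.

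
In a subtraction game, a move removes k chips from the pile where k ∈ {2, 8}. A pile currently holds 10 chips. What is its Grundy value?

0

Compute g(0), g(1), … for moves {2, 8}:
k:     0  1  2  3  4  5  6  7  8  9 10
g(k):  0  0  1  1  0  0  1  1  2  2  0
So g(10) = 0.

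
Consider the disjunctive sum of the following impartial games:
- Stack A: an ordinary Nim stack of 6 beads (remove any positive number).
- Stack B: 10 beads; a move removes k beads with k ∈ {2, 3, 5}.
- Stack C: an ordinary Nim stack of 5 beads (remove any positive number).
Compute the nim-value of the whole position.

Stack A is a plain Nim stack of size 6, so its Grundy value is 6.
For stack B, compute g(0), g(1), … with moves {2, 3, 5}:
g(0) = mex{} = 0
g(1) = mex{} = 0
g(2) = mex{0} = 1
g(3) = mex{0} = 1
g(4) = mex{0,1} = 2
g(5) = mex{0,1} = 2
g(6) = mex{0,1,2} = 3
g(7) = mex{1,2} = 0
g(8) = mex{1,2,3} = 0
g(9) = mex{0,2,3} = 1
g(10) = mex{0,2} = 1
So g(10) = 1.
Stack C is a plain Nim stack of size 5, so its Grundy value is 5.
By the Sprague-Grundy theorem, the Grundy value of a sum of independent games is the XOR of the component values.
Combined value = 6 ⊕ 1 ⊕ 5 = 2.

2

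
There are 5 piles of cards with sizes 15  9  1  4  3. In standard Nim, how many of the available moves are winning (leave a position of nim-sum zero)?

Nim-sum: 15 XOR 9 XOR 1 XOR 4 XOR 3 = 0.
The nim-sum is already 0, so every move leaves a nonzero nim-sum — there are no winning moves.

0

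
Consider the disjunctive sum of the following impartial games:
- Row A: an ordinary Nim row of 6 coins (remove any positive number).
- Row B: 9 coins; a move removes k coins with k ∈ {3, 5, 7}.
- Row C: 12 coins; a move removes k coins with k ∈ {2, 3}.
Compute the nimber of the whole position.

Row A is a plain Nim row of size 6, so its Grundy value is 6.
For row B, compute g(0), g(1), … with moves {3, 5, 7}:
g(0) = mex{} = 0
g(1) = mex{} = 0
g(2) = mex{} = 0
g(3) = mex{0} = 1
g(4) = mex{0} = 1
g(5) = mex{0} = 1
g(6) = mex{0,1} = 2
g(7) = mex{0,1} = 2
g(8) = mex{0,1} = 2
g(9) = mex{0,1,2} = 3
So g(9) = 3.
Build the Grundy sequence for row C with g(k) = mex{g(k−s) : s ∈ {2, 3}, s ≤ k}:
g(0) = mex{} = 0
g(1) = mex{} = 0
g(2) = mex{0} = 1
g(3) = mex{0} = 1
g(4) = mex{0,1} = 2
g(5) = mex{1} = 0
g(6) = mex{1,2} = 0
g(7) = mex{0,2} = 1
g(8) = mex{0} = 1
g(9) = mex{0,1} = 2
g(10) = mex{1} = 0
g(11) = mex{1,2} = 0
g(12) = mex{0,2} = 1
So g(12) = 1.
By the Sprague-Grundy theorem, the Grundy value of a sum of independent games is the XOR of the component values.
Combined value = 6 XOR 3 XOR 1 = 4.

4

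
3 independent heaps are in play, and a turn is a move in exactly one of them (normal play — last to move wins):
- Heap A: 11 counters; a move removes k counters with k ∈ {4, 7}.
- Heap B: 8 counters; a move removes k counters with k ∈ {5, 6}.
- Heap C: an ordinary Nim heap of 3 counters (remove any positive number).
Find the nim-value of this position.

Build the Grundy sequence for heap A with g(k) = mex{g(k−s) : s ∈ {4, 7}, s ≤ k}:
g(0) = mex{} = 0
g(1) = mex{} = 0
g(2) = mex{} = 0
g(3) = mex{} = 0
g(4) = mex{0} = 1
g(5) = mex{0} = 1
g(6) = mex{0} = 1
g(7) = mex{0} = 1
g(8) = mex{0,1} = 2
g(9) = mex{0,1} = 2
g(10) = mex{0,1} = 2
g(11) = mex{1} = 0
So g(11) = 0.
For heap B, compute g(0), g(1), … with moves {5, 6}:
k:     0  1  2  3  4  5  6  7  8
g(k):  0  0  0  0  0  1  1  1  1
So g(8) = 1.
Heap C is a plain Nim heap of size 3, so its Grundy value is 3.
The value of a disjunctive sum is the nim-sum of the parts.
Combined value = 0 ⊕ 1 ⊕ 3 = 2.

2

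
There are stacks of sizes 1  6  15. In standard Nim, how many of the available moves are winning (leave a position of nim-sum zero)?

1

In binary:
  0001  (1)
  0110  (6)
  1111  (15)
  ----
  1000  (8)
The overall nim-sum is X = 8. A stack of size p has a winning move iff p XOR X < p (reduce it to p XOR X).
  1: 1 XOR 8 = 9 ≥ 1 — no move.
  6: 6 XOR 8 = 14 ≥ 6 — no move.
  15: 15 XOR 8 = 7 < 15 — winning move (to 7).
That gives 1 winning move.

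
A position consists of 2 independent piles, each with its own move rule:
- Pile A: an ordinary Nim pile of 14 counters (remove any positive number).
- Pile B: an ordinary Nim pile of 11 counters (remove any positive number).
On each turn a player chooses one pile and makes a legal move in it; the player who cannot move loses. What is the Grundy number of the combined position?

Pile A is a plain Nim pile of size 14, so its Grundy value is 14.
Pile B is a plain Nim pile of size 11, so its Grundy value is 11.
By the Sprague-Grundy theorem, the Grundy value of a sum of independent games is the XOR of the component values.
Combined value = 14 XOR 11 = 5.

5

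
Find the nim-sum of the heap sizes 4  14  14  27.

31

Compute the nim-sum pairwise:
4 ^ 14 = 10
10 ^ 14 = 4
4 ^ 27 = 31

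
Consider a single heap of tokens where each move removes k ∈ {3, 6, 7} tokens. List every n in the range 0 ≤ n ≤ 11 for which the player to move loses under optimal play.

0, 1, 2, 10, 11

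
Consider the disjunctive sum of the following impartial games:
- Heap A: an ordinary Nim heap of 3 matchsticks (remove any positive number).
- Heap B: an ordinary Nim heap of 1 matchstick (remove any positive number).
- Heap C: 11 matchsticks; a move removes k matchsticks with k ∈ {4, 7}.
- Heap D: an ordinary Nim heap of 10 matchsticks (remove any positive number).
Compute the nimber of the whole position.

8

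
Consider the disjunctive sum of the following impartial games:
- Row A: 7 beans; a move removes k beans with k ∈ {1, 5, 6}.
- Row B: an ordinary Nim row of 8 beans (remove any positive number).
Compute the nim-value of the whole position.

Build the Grundy sequence for row A with g(k) = mex{g(k−s) : s ∈ {1, 5, 6}, s ≤ k}:
k:     0  1  2  3  4  5  6  7
g(k):  0  1  0  1  0  1  2  3
So g(7) = 3.
Row B is a plain Nim row of size 8, so its Grundy value is 8.
By the Sprague-Grundy theorem, the Grundy value of a sum of independent games is the XOR of the component values.
Combined value = 3 XOR 8 = 11.

11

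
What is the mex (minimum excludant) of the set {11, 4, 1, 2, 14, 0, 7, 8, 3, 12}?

5

The values 0, 1, 2, 3, 4 are all present; 5 is the first non-negative integer missing from the set.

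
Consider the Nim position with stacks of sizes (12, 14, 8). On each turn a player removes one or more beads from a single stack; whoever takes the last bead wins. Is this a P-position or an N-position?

Write each in binary and XOR column by column:
  1100  (12)
  1110  (14)
  1000  (8)
  ----
  1010  (10)
The nim-sum is 10 ≠ 0, so this is an N-position: the player to move can win.

N-position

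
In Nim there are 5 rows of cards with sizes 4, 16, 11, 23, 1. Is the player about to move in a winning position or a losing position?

Compute the nim-sum pairwise:
4 ^ 16 = 20
20 ^ 11 = 31
31 ^ 23 = 8
8 ^ 1 = 9
The nim-sum is 9 ≠ 0, so this is an N-position: the player to move can win.

Winning position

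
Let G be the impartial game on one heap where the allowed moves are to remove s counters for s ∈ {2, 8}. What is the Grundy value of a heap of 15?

Grundy values for subtraction set {2, 8}:
k:     0  1  2  3  4  5  6  7  8  9 10 11 12 13 14 15
g(k):  0  0  1  1  0  0  1  1  2  2  0  0  1  1  0  0
So g(15) = 0.

0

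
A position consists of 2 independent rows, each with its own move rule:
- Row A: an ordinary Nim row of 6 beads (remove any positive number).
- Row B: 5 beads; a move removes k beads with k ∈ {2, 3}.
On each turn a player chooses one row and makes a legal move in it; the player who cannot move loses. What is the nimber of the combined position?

Row A is a plain Nim row of size 6, so its Grundy value is 6.
Build the Grundy sequence for row B with g(k) = mex{g(k−s) : s ∈ {2, 3}, s ≤ k}:
k:     0  1  2  3  4  5
g(k):  0  0  1  1  2  0
So g(5) = 0.
The value of a disjunctive sum is the nim-sum of the parts.
Combined value = 6 ⊕ 0 = 6.

6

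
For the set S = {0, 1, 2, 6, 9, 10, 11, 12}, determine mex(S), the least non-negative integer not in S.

The values 0, 1, 2 are all present; 3 is the first non-negative integer missing from the set.

3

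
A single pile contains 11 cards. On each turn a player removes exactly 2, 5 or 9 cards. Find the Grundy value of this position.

0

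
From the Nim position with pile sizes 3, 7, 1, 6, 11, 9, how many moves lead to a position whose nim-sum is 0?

5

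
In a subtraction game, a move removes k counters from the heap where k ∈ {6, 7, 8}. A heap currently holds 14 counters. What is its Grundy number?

0

Build the Grundy sequence with g(k) = mex{g(k−s) : s ∈ {6, 7, 8}, s ≤ k}:
k:     0  1  2  3  4  5  6  7  8  9 10 11 12 13 14
g(k):  0  0  0  0  0  0  1  1  1  1  1  1  2  2  0
So g(14) = 0.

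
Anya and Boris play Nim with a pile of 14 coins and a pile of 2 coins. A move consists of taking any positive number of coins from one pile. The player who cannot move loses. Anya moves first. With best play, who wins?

Nim-sum: 14 ⊕ 2 = 12.
The nim-sum is 12 ≠ 0, so this is an N-position: the player to move can win; Anya has a winning move.

Anya wins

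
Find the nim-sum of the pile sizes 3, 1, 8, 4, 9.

7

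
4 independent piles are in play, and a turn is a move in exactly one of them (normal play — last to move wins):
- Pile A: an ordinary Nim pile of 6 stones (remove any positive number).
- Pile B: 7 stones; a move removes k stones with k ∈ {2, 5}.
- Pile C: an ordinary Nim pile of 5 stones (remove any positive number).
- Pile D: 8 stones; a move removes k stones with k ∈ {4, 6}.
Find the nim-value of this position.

1

Pile A is a plain Nim pile of size 6, so its Grundy value is 6.
For pile B, compute g(0), g(1), … with moves {2, 5}:
k:     0  1  2  3  4  5  6  7
g(k):  0  0  1  1  0  2  1  0
So g(7) = 0.
Pile C is a plain Nim pile of size 5, so its Grundy value is 5.
For pile D, compute g(0), g(1), … with moves {4, 6}:
k:     0  1  2  3  4  5  6  7  8
g(k):  0  0  0  0  1  1  1  1  2
So g(8) = 2.
The value of a disjunctive sum is the nim-sum of the parts.
Combined value = 6 XOR 0 XOR 5 XOR 2 = 1.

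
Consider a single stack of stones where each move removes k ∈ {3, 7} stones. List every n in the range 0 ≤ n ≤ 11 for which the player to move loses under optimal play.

0, 1, 2, 6, 10, 11

Build the Grundy sequence with g(k) = mex{g(k−s) : s ∈ {3, 7}, s ≤ k}:
g(0) = mex{} = 0
g(1) = mex{} = 0
g(2) = mex{} = 0
g(3) = mex{0} = 1
g(4) = mex{0} = 1
g(5) = mex{0} = 1
g(6) = mex{1} = 0
g(7) = mex{0,1} = 2
g(8) = mex{0,1} = 2
g(9) = mex{0} = 1
g(10) = mex{1,2} = 0
g(11) = mex{1,2} = 0
The P-positions (g = 0) in 0..11 are 0, 1, 2, 6, 10, 11.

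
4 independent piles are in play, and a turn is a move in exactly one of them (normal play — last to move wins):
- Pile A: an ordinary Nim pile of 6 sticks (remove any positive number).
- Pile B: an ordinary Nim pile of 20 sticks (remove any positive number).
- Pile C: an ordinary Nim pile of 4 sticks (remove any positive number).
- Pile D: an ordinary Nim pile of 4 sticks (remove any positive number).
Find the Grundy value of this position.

Pile A is a plain Nim pile of size 6, so its Grundy value is 6.
Pile B is a plain Nim pile of size 20, so its Grundy value is 20.
Pile C is a plain Nim pile of size 4, so its Grundy value is 4.
Pile D is a plain Nim pile of size 4, so its Grundy value is 4.
By the Sprague-Grundy theorem, the Grundy value of a sum of independent games is the XOR of the component values.
Combined value = 6 XOR 20 XOR 4 XOR 4 = 18.

18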